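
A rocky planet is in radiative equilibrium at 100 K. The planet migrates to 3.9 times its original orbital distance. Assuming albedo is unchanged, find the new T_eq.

T_eq ∝ L^(1/4) · d^(−1/2).
T′ = 100 / 3.9^(1/2) = 50.6 K.

T_eq ≈ 50.6 K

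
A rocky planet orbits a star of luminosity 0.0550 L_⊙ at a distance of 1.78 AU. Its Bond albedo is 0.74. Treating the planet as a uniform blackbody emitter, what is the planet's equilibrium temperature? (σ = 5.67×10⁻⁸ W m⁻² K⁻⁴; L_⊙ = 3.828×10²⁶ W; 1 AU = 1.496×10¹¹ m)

T_eq ≈ 72.1 K

d = 1.78 AU = 2.66×10¹¹ m.
L = 0.0550 × 3.828×10²⁶ = 2.11×10²⁵ W.
Flux: S = L/(4πd²) = 2.11×10²⁵/(4π×(2.66×10¹¹)²) = 23.6 W m⁻².
Energy balance: absorbed = emitted ⇒ πR²·S(1−A) = 4πR²·σT_eq⁴, so T_eq⁴ = S(1−A)/(4σ).
T_eq = [23.6 × 0.26 / (4 × 5.67×10⁻⁸)]^(1/4) = (2.71×10⁷)^(1/4) = 72.1 K.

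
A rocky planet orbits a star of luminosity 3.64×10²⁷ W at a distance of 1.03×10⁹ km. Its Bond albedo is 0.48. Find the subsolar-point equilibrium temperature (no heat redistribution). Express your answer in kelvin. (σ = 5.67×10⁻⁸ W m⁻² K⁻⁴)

d = 1.03×10⁹ km = 1.03×10¹² m.
Flux: S = L/(4πd²) = 3.64×10²⁷/(4π×(1.03×10¹²)²) = 273 W m⁻².
At the subsolar point the surface absorbs S(1−A) and emits σT⁴ per unit area — no factor of 4, since only the local patch is in balance.
T = [273 × 0.52 / 5.67×10⁻⁸]^(1/4) = (2.50×10⁹)^(1/4) = 224 K.

T_ss ≈ 224 K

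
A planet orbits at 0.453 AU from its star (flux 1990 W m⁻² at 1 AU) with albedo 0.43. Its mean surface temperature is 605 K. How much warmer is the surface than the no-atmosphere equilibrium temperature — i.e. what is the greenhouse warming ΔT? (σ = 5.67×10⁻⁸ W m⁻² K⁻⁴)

S = 1990/0.453² = 9697 W m⁻².
T_eq = [S(1−A)/(4σ)]^(1/4) = [9697×0.57/(4×5.67×10⁻⁸)]^(1/4) = 395.1 K.
ΔT = T_surf − T_eq = 605 − 395.1.

ΔT ≈ 209.9 K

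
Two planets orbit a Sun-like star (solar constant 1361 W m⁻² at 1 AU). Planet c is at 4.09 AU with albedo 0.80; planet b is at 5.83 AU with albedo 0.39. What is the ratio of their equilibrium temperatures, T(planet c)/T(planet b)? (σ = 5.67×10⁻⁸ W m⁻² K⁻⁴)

T_eq = [S₀(1−A)/(4σd²)]^(1/4), so T ∝ (1−A)^(1/4) / √d.
T₁ = [1361×0.20/(4×5.67×10⁻⁸×4.09²)]^(1/4) = 92.03 K.
T₂ = [1361×0.61/(4×5.67×10⁻⁸×5.83²)]^(1/4) = 101.87 K.

T₁/T₂ ≈ 0.903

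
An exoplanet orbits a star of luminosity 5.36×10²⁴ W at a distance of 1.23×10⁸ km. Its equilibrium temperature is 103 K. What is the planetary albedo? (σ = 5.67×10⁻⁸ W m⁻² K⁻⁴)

A ≈ 0.09

d = 1.23×10⁸ km = 1.23×10¹¹ m.
Flux: S = L/(4πd²) = 5.36×10²⁴/(4π×(1.23×10¹¹)²) = 28.2 W m⁻².
From T_eq⁴ = S(1−A)/(4σ): 1−A = 4σT_eq⁴/S.
1−A = 4 × 5.67×10⁻⁸ × (103)⁴ / 28.2 = 0.905.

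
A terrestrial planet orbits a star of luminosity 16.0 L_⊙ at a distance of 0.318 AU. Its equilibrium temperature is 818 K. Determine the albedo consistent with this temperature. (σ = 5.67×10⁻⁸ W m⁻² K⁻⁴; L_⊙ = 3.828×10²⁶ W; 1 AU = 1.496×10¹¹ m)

A ≈ 0.53

d = 0.318 AU = 4.76×10¹⁰ m.
L = 16.0 × 3.828×10²⁶ = 6.12×10²⁷ W.
Flux: S = L/(4πd²) = 6.12×10²⁷/(4π×(4.76×10¹⁰)²) = 2.15×10⁵ W m⁻².
From T_eq⁴ = S(1−A)/(4σ): 1−A = 4σT_eq⁴/S.
1−A = 4 × 5.67×10⁻⁸ × (818)⁴ / 2.15×10⁵ = 0.472.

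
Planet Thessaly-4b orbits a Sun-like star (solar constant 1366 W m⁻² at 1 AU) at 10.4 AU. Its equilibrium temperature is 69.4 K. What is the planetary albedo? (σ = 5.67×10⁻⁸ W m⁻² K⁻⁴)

A ≈ 0.58

Flux at 10.4 AU: S = 1366/10.4² = 12.6 W m⁻².
From T_eq⁴ = S(1−A)/(4σ): 1−A = 4σT_eq⁴/S.
1−A = 4 × 5.67×10⁻⁸ × (69.4)⁴ / 12.6 = 0.417.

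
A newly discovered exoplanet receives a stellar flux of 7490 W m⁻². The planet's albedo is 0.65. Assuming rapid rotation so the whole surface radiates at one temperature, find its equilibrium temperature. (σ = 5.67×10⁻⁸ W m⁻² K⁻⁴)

T_eq ≈ 328 K

Energy balance: absorbed = emitted ⇒ πR²·S(1−A) = 4πR²·σT_eq⁴, so T_eq⁴ = S(1−A)/(4σ).
T_eq = [7490 × 0.35 / (4 × 5.67×10⁻⁸)]^(1/4) = (1.16×10¹⁰)^(1/4) = 328 K.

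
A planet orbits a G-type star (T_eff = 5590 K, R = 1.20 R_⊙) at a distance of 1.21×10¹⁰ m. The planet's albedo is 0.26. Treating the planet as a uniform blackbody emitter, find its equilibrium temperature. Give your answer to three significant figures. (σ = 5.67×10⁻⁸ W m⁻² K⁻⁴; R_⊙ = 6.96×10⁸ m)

R_⋆ = 1.20 × 6.96×10⁸ = 8.35×10⁸ m.
L = 4πR_⋆²σT_⋆⁴ = 4π(8.35×10⁸)² × 5.67×10⁻⁸ × (5590)⁴ = 4.85×10²⁶ W.
S = L/(4πd²) = 2.64×10⁵ W m⁻².
Energy balance: absorbed = emitted ⇒ πR²·S(1−A) = 4πR²·σT_eq⁴, so T_eq⁴ = S(1−A)/(4σ).
T_eq = [2.64×10⁵ × 0.74 / (4 × 5.67×10⁻⁸)]^(1/4) = (8.61×10¹¹)^(1/4) = 963 K.

T_eq ≈ 963 K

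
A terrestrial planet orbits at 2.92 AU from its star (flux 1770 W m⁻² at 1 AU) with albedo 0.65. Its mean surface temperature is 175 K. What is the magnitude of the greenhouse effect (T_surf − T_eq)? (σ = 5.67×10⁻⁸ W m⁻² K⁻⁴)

ΔT ≈ 41.2 K

S = 1770/2.92² = 207.6 W m⁻².
T_eq = [S(1−A)/(4σ)]^(1/4) = [207.6×0.35/(4×5.67×10⁻⁸)]^(1/4) = 133.8 K.
ΔT = T_surf − T_eq = 175 − 133.8.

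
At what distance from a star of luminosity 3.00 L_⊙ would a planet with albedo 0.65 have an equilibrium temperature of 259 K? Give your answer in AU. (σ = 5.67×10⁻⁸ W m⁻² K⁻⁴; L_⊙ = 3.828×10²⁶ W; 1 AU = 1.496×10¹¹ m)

d ≈ 1.18 AU

L = 3.00 × 3.828×10²⁶ = 1.15×10²⁷ W.
From T_eq⁴ = L(1−A)/(16πσd²): d = √[L(1−A)/(16πσT_eq⁴)].
d = √[1.15×10²⁷ × 0.35 / (16π × 5.67×10⁻⁸ × (259)⁴)] = 1.77×10¹¹ m = 1.18 AU.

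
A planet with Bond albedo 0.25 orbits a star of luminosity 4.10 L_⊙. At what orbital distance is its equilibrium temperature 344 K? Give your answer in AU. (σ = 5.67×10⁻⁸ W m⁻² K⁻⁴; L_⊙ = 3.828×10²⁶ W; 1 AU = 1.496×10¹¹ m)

L = 4.10 × 3.828×10²⁶ = 1.57×10²⁷ W.
From T_eq⁴ = L(1−A)/(16πσd²): d = √[L(1−A)/(16πσT_eq⁴)].
d = √[1.57×10²⁷ × 0.75 / (16π × 5.67×10⁻⁸ × (344)⁴)] = 1.72×10¹¹ m = 1.15 AU.

d ≈ 1.15 AU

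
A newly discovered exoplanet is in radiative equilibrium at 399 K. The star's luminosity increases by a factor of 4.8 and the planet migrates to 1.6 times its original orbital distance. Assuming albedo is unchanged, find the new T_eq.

T_eq ∝ L^(1/4) · d^(−1/2).
T′ = 399 × 4.8^(1/4) / 1.6^(1/2) = 467 K.

T_eq ≈ 467 K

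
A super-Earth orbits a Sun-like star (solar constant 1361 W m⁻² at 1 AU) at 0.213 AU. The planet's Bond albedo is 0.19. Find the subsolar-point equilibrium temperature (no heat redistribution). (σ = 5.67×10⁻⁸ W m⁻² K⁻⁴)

T_ss ≈ 809 K

Flux at 0.213 AU: S = 1361/0.213² = 3.00×10⁴ W m⁻².
At the subsolar point the surface absorbs S(1−A) and emits σT⁴ per unit area — no factor of 4, since only the local patch is in balance.
T = [3.00×10⁴ × 0.81 / 5.67×10⁻⁸]^(1/4) = (4.29×10¹¹)^(1/4) = 809 K.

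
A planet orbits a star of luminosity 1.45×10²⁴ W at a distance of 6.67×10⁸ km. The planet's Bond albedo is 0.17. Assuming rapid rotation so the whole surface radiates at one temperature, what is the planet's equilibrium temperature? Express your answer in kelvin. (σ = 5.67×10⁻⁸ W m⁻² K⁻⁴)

T_eq ≈ 31.2 K

d = 6.67×10⁸ km = 6.67×10¹¹ m.
Flux: S = L/(4πd²) = 1.45×10²⁴/(4π×(6.67×10¹¹)²) = 0.259 W m⁻².
Energy balance: absorbed = emitted ⇒ πR²·S(1−A) = 4πR²·σT_eq⁴, so T_eq⁴ = S(1−A)/(4σ).
T_eq = [0.259 × 0.83 / (4 × 5.67×10⁻⁸)]^(1/4) = (9.49×10⁵)^(1/4) = 31.2 K.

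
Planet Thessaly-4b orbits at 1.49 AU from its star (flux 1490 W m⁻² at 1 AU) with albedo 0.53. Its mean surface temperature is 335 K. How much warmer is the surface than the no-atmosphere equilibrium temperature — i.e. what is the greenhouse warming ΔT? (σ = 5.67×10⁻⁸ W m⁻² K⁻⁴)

ΔT ≈ 141.9 K

S = 1490/1.49² = 671.1 W m⁻².
T_eq = [S(1−A)/(4σ)]^(1/4) = [671.1×0.47/(4×5.67×10⁻⁸)]^(1/4) = 193.1 K.
ΔT = T_surf − T_eq = 335 − 193.1.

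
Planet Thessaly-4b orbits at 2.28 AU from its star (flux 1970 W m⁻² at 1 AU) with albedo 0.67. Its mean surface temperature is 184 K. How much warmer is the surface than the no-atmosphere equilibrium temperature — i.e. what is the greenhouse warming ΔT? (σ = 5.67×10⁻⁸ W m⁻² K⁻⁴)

S = 1970/2.28² = 379.0 W m⁻².
T_eq = [S(1−A)/(4σ)]^(1/4) = [379.0×0.33/(4×5.67×10⁻⁸)]^(1/4) = 153.2 K.
ΔT = T_surf − T_eq = 184 − 153.2.

ΔT ≈ 30.8 K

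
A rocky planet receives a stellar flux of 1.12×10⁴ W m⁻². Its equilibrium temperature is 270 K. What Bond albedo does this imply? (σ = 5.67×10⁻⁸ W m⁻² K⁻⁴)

A ≈ 0.89

From T_eq⁴ = S(1−A)/(4σ): 1−A = 4σT_eq⁴/S.
1−A = 4 × 5.67×10⁻⁸ × (270)⁴ / 1.12×10⁴ = 0.108.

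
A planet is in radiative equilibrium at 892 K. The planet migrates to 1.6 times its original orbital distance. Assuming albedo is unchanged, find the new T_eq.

T_eq ≈ 705 K

T_eq ∝ L^(1/4) · d^(−1/2).
T′ = 892 / 1.6^(1/2) = 705 K.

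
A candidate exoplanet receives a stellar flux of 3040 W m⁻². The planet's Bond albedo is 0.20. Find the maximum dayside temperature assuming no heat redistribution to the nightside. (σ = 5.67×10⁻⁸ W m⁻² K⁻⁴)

With no redistribution each surface element balances locally: S(1−A) = σT⁴.
T = [3040 × 0.80 / 5.67×10⁻⁸]^(1/4) = (4.29×10¹⁰)^(1/4) = 455 K.

T_ss ≈ 455 K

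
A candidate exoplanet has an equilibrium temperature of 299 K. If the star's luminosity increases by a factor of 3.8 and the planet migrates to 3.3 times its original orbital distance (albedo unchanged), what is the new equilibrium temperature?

T_eq ∝ L^(1/4) · d^(−1/2).
T′ = 299 × 3.8^(1/4) / 3.3^(1/2) = 230 K.

T_eq ≈ 230 K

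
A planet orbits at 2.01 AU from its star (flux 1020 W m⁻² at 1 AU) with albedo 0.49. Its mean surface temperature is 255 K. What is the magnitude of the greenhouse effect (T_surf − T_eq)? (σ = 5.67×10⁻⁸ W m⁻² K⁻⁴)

S = 1020/2.01² = 252.5 W m⁻².
T_eq = [S(1−A)/(4σ)]^(1/4) = [252.5×0.51/(4×5.67×10⁻⁸)]^(1/4) = 154.4 K.
ΔT = T_surf − T_eq = 255 − 154.4.

ΔT ≈ 100.6 K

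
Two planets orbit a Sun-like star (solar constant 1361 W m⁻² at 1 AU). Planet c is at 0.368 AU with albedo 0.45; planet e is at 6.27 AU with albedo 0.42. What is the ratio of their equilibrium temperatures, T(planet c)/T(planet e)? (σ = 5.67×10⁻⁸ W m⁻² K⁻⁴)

T_eq = [S₀(1−A)/(4σd²)]^(1/4), so T ∝ (1−A)^(1/4) / √d.
T₁ = [1361×0.55/(4×5.67×10⁻⁸×0.368²)]^(1/4) = 395.11 K.
T₂ = [1361×0.58/(4×5.67×10⁻⁸×6.27²)]^(1/4) = 97.00 K.

T₁/T₂ ≈ 4.073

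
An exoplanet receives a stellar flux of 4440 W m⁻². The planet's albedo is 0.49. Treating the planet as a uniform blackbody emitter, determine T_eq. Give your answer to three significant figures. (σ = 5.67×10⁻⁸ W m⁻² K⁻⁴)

Energy balance: absorbed = emitted ⇒ πR²·S(1−A) = 4πR²·σT_eq⁴, so T_eq⁴ = S(1−A)/(4σ).
T_eq = [4440 × 0.51 / (4 × 5.67×10⁻⁸)]^(1/4) = (9.98×10⁹)^(1/4) = 316 K.

T_eq ≈ 316 K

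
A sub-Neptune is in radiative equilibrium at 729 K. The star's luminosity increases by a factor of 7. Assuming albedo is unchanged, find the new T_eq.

T_eq ∝ L^(1/4) · d^(−1/2).
T′ = 729 × 7^(1/4) = 1190 K.

T_eq ≈ 1190 K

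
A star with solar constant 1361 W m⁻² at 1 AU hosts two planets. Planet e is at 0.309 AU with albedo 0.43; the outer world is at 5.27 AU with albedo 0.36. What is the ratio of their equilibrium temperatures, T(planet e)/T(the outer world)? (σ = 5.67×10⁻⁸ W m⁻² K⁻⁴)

T_eq = [S₀(1−A)/(4σd²)]^(1/4), so T ∝ (1−A)^(1/4) / √d.
T₁ = [1361×0.57/(4×5.67×10⁻⁸×0.309²)]^(1/4) = 435.05 K.
T₂ = [1361×0.64/(4×5.67×10⁻⁸×5.27²)]^(1/4) = 108.44 K.

T₁/T₂ ≈ 4.012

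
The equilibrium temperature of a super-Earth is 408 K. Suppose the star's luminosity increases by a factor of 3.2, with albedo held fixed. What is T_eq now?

T_eq ≈ 546 K

T_eq ∝ L^(1/4) · d^(−1/2).
T′ = 408 × 3.2^(1/4) = 546 K.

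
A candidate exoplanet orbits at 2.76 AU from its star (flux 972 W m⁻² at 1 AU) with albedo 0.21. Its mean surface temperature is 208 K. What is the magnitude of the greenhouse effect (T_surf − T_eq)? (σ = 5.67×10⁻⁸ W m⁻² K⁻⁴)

ΔT ≈ 62.8 K

S = 972/2.76² = 127.6 W m⁻².
T_eq = [S(1−A)/(4σ)]^(1/4) = [127.6×0.79/(4×5.67×10⁻⁸)]^(1/4) = 145.2 K.
ΔT = T_surf − T_eq = 208 − 145.2.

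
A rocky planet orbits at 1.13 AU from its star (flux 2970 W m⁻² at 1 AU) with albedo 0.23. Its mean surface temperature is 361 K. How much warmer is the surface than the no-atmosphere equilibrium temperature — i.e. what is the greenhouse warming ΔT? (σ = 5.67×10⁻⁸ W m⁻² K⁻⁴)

ΔT ≈ 62.9 K

S = 2970/1.13² = 2326 W m⁻².
T_eq = [S(1−A)/(4σ)]^(1/4) = [2326×0.77/(4×5.67×10⁻⁸)]^(1/4) = 298.1 K.
ΔT = T_surf − T_eq = 361 − 298.1.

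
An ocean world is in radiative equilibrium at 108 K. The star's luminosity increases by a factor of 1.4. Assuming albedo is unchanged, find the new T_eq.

T_eq ∝ L^(1/4) · d^(−1/2).
T′ = 108 × 1.4^(1/4) = 117 K.

T_eq ≈ 117 K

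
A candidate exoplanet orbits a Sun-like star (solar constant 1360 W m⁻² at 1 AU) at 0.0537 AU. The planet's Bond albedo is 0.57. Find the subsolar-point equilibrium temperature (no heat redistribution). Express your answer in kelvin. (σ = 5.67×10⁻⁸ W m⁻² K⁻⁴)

T_ss ≈ 1380 K

Flux at 0.0537 AU: S = 1360/0.0537² = 4.72×10⁵ W m⁻².
At the subsolar point the surface absorbs S(1−A) and emits σT⁴ per unit area — no factor of 4, since only the local patch is in balance.
T = [4.72×10⁵ × 0.43 / 5.67×10⁻⁸]^(1/4) = (3.58×10¹²)^(1/4) = 1380 K.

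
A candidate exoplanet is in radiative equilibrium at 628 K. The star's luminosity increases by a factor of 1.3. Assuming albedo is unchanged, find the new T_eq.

T_eq ≈ 671 K

T_eq ∝ L^(1/4) · d^(−1/2).
T′ = 628 × 1.3^(1/4) = 671 K.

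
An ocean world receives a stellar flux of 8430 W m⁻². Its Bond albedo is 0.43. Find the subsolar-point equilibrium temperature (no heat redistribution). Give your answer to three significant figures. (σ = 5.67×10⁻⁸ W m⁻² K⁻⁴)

At the subsolar point the surface absorbs S(1−A) and emits σT⁴ per unit area — no factor of 4, since only the local patch is in balance.
T = [8430 × 0.57 / 5.67×10⁻⁸]^(1/4) = (8.47×10¹⁰)^(1/4) = 540 K.

T_ss ≈ 540 K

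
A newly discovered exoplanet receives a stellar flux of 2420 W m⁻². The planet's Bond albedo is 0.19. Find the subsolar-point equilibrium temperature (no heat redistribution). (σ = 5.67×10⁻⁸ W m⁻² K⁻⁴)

T_ss ≈ 431 K

At the subsolar point the surface absorbs S(1−A) and emits σT⁴ per unit area — no factor of 4, since only the local patch is in balance.
T = [2420 × 0.81 / 5.67×10⁻⁸]^(1/4) = (3.46×10¹⁰)^(1/4) = 431 K.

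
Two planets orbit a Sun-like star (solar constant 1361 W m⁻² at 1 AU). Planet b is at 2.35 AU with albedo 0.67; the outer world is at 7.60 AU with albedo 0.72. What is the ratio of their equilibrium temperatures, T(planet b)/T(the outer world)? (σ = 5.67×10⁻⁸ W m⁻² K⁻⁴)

T₁/T₂ ≈ 1.874

T_eq = [S₀(1−A)/(4σd²)]^(1/4), so T ∝ (1−A)^(1/4) / √d.
T₁ = [1361×0.33/(4×5.67×10⁻⁸×2.35²)]^(1/4) = 137.61 K.
T₂ = [1361×0.28/(4×5.67×10⁻⁸×7.60²)]^(1/4) = 73.44 K.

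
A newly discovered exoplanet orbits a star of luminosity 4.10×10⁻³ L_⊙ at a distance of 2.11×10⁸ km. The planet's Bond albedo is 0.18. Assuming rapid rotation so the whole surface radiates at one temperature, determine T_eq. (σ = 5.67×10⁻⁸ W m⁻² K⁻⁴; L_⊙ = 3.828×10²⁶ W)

d = 2.11×10⁸ km = 2.11×10¹¹ m.
L = 4.10×10⁻³ × 3.828×10²⁶ = 1.57×10²⁴ W.
Flux: S = L/(4πd²) = 1.57×10²⁴/(4π×(2.11×10¹¹)²) = 2.81 W m⁻².
Energy balance: absorbed = emitted ⇒ πR²·S(1−A) = 4πR²·σT_eq⁴, so T_eq⁴ = S(1−A)/(4σ).
T_eq = [2.81 × 0.82 / (4 × 5.67×10⁻⁸)]^(1/4) = (1.01×10⁷)^(1/4) = 56.4 K.

T_eq ≈ 56.4 K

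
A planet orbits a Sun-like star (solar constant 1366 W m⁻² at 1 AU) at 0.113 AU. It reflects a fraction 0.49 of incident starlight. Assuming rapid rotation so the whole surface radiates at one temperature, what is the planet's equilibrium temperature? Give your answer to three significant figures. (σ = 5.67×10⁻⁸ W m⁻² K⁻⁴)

Flux at 0.113 AU: S = 1366/0.113² = 1.07×10⁵ W m⁻².
Energy balance: absorbed = emitted ⇒ πR²·S(1−A) = 4πR²·σT_eq⁴, so T_eq⁴ = S(1−A)/(4σ).
T_eq = [1.07×10⁵ × 0.51 / (4 × 5.67×10⁻⁸)]^(1/4) = (2.41×10¹¹)^(1/4) = 700 K.

T_eq ≈ 700 K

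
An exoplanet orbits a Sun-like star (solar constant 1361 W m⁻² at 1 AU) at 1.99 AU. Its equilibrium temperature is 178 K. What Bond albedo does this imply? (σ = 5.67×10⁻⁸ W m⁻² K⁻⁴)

A ≈ 0.34

Flux at 1.99 AU: S = 1361/1.99² = 344 W m⁻².
From T_eq⁴ = S(1−A)/(4σ): 1−A = 4σT_eq⁴/S.
1−A = 4 × 5.67×10⁻⁸ × (178)⁴ / 344 = 0.662.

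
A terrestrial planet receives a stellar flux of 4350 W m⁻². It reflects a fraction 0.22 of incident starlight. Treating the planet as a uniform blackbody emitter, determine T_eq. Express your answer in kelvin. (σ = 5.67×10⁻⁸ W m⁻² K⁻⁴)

T_eq ≈ 350 K

Energy balance: absorbed = emitted ⇒ πR²·S(1−A) = 4πR²·σT_eq⁴, so T_eq⁴ = S(1−A)/(4σ).
T_eq = [4350 × 0.78 / (4 × 5.67×10⁻⁸)]^(1/4) = (1.50×10¹⁰)^(1/4) = 350 K.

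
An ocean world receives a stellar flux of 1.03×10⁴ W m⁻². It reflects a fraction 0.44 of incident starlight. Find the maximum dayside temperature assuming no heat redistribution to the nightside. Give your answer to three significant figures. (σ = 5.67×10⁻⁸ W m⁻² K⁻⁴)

T_ss ≈ 565 K

With no redistribution each surface element balances locally: S(1−A) = σT⁴.
T = [1.03×10⁴ × 0.56 / 5.67×10⁻⁸]^(1/4) = (1.02×10¹¹)^(1/4) = 565 K.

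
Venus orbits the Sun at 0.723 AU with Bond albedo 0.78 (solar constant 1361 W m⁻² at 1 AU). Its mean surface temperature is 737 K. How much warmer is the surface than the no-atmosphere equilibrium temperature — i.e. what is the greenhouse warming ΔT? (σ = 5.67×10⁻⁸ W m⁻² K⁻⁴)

ΔT ≈ 512.8 K

S = 1361/0.723² = 2604 W m⁻².
T_eq = [S(1−A)/(4σ)]^(1/4) = [2604×0.22/(4×5.67×10⁻⁸)]^(1/4) = 224.2 K.
ΔT = T_surf − T_eq = 737 − 224.2.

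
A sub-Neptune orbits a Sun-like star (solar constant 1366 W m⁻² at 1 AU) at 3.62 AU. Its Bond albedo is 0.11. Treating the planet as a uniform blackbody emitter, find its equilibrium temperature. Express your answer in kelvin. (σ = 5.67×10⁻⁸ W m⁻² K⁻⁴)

Flux at 3.62 AU: S = 1366/3.62² = 104 W m⁻².
Energy balance: absorbed = emitted ⇒ πR²·S(1−A) = 4πR²·σT_eq⁴, so T_eq⁴ = S(1−A)/(4σ).
T_eq = [104 × 0.89 / (4 × 5.67×10⁻⁸)]^(1/4) = (4.09×10⁸)^(1/4) = 142 K.

T_eq ≈ 142 K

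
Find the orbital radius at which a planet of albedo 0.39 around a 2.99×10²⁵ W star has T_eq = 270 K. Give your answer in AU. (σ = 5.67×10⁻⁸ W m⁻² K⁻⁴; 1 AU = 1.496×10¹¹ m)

d ≈ 0.232 AU

From T_eq⁴ = L(1−A)/(16πσd²): d = √[L(1−A)/(16πσT_eq⁴)].
d = √[2.99×10²⁵ × 0.61 / (16π × 5.67×10⁻⁸ × (270)⁴)] = 3.47×10¹⁰ m = 0.232 AU.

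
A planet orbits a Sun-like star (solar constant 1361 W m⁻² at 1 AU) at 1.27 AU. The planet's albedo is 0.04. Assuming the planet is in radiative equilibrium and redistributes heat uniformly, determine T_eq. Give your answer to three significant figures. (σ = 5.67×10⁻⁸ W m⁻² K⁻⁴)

Flux at 1.27 AU: S = 1361/1.27² = 844 W m⁻².
Energy balance: absorbed = emitted ⇒ πR²·S(1−A) = 4πR²·σT_eq⁴, so T_eq⁴ = S(1−A)/(4σ).
T_eq = [844 × 0.96 / (4 × 5.67×10⁻⁸)]^(1/4) = (3.57×10⁹)^(1/4) = 244 K.

T_eq ≈ 244 K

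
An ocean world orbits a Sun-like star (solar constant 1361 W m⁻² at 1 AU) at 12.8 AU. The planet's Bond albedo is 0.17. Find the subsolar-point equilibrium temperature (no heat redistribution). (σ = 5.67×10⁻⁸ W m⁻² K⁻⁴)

T_ss ≈ 105 K

Flux at 12.8 AU: S = 1361/12.8² = 8.31 W m⁻².
At the subsolar point the surface absorbs S(1−A) and emits σT⁴ per unit area — no factor of 4, since only the local patch is in balance.
T = [8.31 × 0.83 / 5.67×10⁻⁸]^(1/4) = (1.22×10⁸)^(1/4) = 105 K.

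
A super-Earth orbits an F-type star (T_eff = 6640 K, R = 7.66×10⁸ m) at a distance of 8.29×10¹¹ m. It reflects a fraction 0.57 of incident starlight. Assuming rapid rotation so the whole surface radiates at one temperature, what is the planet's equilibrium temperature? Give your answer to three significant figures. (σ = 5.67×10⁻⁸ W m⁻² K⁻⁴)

L = 4πR_⋆²σT_⋆⁴ = 4π(7.66×10⁸)² × 5.67×10⁻⁸ × (6640)⁴ = 8.13×10²⁶ W.
S = L/(4πd²) = 94.1 W m⁻².
Energy balance: absorbed = emitted ⇒ πR²·S(1−A) = 4πR²·σT_eq⁴, so T_eq⁴ = S(1−A)/(4σ).
T_eq = [94.1 × 0.43 / (4 × 5.67×10⁻⁸)]^(1/4) = (1.78×10⁸)^(1/4) = 116 K.

T_eq ≈ 116 K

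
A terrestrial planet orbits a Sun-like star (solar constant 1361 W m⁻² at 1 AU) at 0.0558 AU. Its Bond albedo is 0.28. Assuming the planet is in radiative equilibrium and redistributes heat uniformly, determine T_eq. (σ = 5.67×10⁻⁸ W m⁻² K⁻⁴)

T_eq ≈ 1090 K

Flux at 0.0558 AU: S = 1361/0.0558² = 4.37×10⁵ W m⁻².
Energy balance: absorbed = emitted ⇒ πR²·S(1−A) = 4πR²·σT_eq⁴, so T_eq⁴ = S(1−A)/(4σ).
T_eq = [4.37×10⁵ × 0.72 / (4 × 5.67×10⁻⁸)]^(1/4) = (1.39×10¹²)^(1/4) = 1090 K.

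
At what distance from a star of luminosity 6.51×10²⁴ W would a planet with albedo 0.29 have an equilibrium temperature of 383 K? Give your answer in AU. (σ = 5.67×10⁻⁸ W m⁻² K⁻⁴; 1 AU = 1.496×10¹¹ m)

d ≈ 0.0580 AU

From T_eq⁴ = L(1−A)/(16πσd²): d = √[L(1−A)/(16πσT_eq⁴)].
d = √[6.51×10²⁴ × 0.71 / (16π × 5.67×10⁻⁸ × (383)⁴)] = 8.68×10⁹ m = 0.0580 AU.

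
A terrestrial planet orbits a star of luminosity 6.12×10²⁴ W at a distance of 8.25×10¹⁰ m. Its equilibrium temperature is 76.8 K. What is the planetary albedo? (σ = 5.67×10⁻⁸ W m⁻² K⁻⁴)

Flux: S = L/(4πd²) = 6.12×10²⁴/(4π×(8.25×10¹⁰)²) = 71.6 W m⁻².
From T_eq⁴ = S(1−A)/(4σ): 1−A = 4σT_eq⁴/S.
1−A = 4 × 5.67×10⁻⁸ × (76.8)⁴ / 71.6 = 0.110.

A ≈ 0.89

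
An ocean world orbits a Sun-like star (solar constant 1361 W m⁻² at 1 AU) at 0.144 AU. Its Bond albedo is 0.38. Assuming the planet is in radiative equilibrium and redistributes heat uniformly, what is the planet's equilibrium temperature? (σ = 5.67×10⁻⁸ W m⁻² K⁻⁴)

T_eq ≈ 651 K

Flux at 0.144 AU: S = 1361/0.144² = 6.56×10⁴ W m⁻².
Energy balance: absorbed = emitted ⇒ πR²·S(1−A) = 4πR²·σT_eq⁴, so T_eq⁴ = S(1−A)/(4σ).
T_eq = [6.56×10⁴ × 0.62 / (4 × 5.67×10⁻⁸)]^(1/4) = (1.79×10¹¹)^(1/4) = 651 K.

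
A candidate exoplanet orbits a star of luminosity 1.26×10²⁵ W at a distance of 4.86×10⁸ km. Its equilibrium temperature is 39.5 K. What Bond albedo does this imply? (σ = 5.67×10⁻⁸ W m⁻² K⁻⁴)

d = 4.86×10⁸ km = 4.86×10¹¹ m.
Flux: S = L/(4πd²) = 1.26×10²⁵/(4π×(4.86×10¹¹)²) = 4.25 W m⁻².
From T_eq⁴ = S(1−A)/(4σ): 1−A = 4σT_eq⁴/S.
1−A = 4 × 5.67×10⁻⁸ × (39.5)⁴ / 4.25 = 0.130.

A ≈ 0.87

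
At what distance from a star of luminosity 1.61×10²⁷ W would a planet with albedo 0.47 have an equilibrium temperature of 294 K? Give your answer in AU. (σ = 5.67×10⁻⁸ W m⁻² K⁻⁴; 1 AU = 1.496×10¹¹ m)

From T_eq⁴ = L(1−A)/(16πσd²): d = √[L(1−A)/(16πσT_eq⁴)].
d = √[1.61×10²⁷ × 0.53 / (16π × 5.67×10⁻⁸ × (294)⁴)] = 2.00×10¹¹ m = 1.34 AU.

d ≈ 1.34 AU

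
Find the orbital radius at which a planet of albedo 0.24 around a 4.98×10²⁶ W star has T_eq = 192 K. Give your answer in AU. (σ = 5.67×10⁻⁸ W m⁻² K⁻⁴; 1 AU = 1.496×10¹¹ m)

d ≈ 2.09 AU

From T_eq⁴ = L(1−A)/(16πσd²): d = √[L(1−A)/(16πσT_eq⁴)].
d = √[4.98×10²⁶ × 0.76 / (16π × 5.67×10⁻⁸ × (192)⁴)] = 3.13×10¹¹ m = 2.09 AU.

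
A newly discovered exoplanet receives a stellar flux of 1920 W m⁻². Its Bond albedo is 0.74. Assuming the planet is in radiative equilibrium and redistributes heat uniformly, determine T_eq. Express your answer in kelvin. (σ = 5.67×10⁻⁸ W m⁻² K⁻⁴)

Energy balance: absorbed = emitted ⇒ πR²·S(1−A) = 4πR²·σT_eq⁴, so T_eq⁴ = S(1−A)/(4σ).
T_eq = [1920 × 0.26 / (4 × 5.67×10⁻⁸)]^(1/4) = (2.20×10⁹)^(1/4) = 217 K.

T_eq ≈ 217 K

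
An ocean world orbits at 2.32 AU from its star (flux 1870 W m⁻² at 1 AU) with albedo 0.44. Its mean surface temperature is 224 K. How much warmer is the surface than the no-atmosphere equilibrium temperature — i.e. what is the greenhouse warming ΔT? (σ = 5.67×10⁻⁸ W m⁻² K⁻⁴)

S = 1870/2.32² = 347.4 W m⁻².
T_eq = [S(1−A)/(4σ)]^(1/4) = [347.4×0.56/(4×5.67×10⁻⁸)]^(1/4) = 171.1 K.
ΔT = T_surf − T_eq = 224 − 171.1.

ΔT ≈ 52.9 K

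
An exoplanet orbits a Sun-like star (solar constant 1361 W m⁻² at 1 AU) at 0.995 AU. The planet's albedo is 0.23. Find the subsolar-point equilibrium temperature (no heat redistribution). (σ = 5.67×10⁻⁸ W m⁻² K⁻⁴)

T_ss ≈ 370 K

Flux at 0.995 AU: S = 1361/0.995² = 1370 W m⁻².
At the subsolar point the surface absorbs S(1−A) and emits σT⁴ per unit area — no factor of 4, since only the local patch is in balance.
T = [1370 × 0.77 / 5.67×10⁻⁸]^(1/4) = (1.87×10¹⁰)^(1/4) = 370 K.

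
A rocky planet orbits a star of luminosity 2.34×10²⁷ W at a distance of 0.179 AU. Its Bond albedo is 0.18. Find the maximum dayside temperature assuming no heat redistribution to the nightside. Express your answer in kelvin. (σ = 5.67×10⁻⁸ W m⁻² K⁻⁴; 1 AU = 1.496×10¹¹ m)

d = 0.179 AU = 2.68×10¹⁰ m.
Flux: S = L/(4πd²) = 2.34×10²⁷/(4π×(2.68×10¹⁰)²) = 2.60×10⁵ W m⁻².
With no redistribution each surface element balances locally: S(1−A) = σT⁴.
T = [2.60×10⁵ × 0.82 / 5.67×10⁻⁸]^(1/4) = (3.76×10¹²)^(1/4) = 1390 K.

T_ss ≈ 1390 K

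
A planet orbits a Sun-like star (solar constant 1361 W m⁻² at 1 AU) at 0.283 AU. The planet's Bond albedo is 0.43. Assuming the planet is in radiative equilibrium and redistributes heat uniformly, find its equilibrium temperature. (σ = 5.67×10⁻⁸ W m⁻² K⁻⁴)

T_eq ≈ 455 K

Flux at 0.283 AU: S = 1361/0.283² = 1.70×10⁴ W m⁻².
Energy balance: absorbed = emitted ⇒ πR²·S(1−A) = 4πR²·σT_eq⁴, so T_eq⁴ = S(1−A)/(4σ).
T_eq = [1.70×10⁴ × 0.57 / (4 × 5.67×10⁻⁸)]^(1/4) = (4.27×10¹⁰)^(1/4) = 455 K.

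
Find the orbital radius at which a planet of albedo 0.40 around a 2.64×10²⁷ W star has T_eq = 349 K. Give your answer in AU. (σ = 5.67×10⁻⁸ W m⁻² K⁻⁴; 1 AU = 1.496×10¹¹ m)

d ≈ 1.29 AU

From T_eq⁴ = L(1−A)/(16πσd²): d = √[L(1−A)/(16πσT_eq⁴)].
d = √[2.64×10²⁷ × 0.60 / (16π × 5.67×10⁻⁸ × (349)⁴)] = 1.94×10¹¹ m = 1.29 AU.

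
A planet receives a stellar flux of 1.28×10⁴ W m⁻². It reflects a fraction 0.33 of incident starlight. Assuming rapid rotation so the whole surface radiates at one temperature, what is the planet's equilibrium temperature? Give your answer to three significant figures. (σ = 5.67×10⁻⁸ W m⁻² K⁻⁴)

Energy balance: absorbed = emitted ⇒ πR²·S(1−A) = 4πR²·σT_eq⁴, so T_eq⁴ = S(1−A)/(4σ).
T_eq = [1.28×10⁴ × 0.67 / (4 × 5.67×10⁻⁸)]^(1/4) = (3.78×10¹⁰)^(1/4) = 441 K.

T_eq ≈ 441 K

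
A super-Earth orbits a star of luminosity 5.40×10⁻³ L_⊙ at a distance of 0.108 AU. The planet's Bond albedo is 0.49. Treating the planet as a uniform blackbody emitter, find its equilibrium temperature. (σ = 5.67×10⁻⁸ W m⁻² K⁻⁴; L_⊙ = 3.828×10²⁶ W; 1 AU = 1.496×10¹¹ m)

d = 0.108 AU = 1.62×10¹⁰ m.
L = 5.40×10⁻³ × 3.828×10²⁶ = 2.07×10²⁴ W.
Flux: S = L/(4πd²) = 2.07×10²⁴/(4π×(1.62×10¹⁰)²) = 630 W m⁻².
Energy balance: absorbed = emitted ⇒ πR²·S(1−A) = 4πR²·σT_eq⁴, so T_eq⁴ = S(1−A)/(4σ).
T_eq = [630 × 0.51 / (4 × 5.67×10⁻⁸)]^(1/4) = (1.42×10⁹)^(1/4) = 194 K.

T_eq ≈ 194 K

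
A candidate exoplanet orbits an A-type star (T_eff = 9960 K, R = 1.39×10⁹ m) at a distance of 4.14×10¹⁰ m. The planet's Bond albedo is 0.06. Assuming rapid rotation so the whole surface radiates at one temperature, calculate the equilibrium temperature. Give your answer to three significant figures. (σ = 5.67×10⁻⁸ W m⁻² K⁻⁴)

T_eq ≈ 1270 K

L = 4πR_⋆²σT_⋆⁴ = 4π(1.39×10⁹)² × 5.67×10⁻⁸ × (9960)⁴ = 1.35×10²⁸ W.
S = L/(4πd²) = 6.29×10⁵ W m⁻².
Energy balance: absorbed = emitted ⇒ πR²·S(1−A) = 4πR²·σT_eq⁴, so T_eq⁴ = S(1−A)/(4σ).
T_eq = [6.29×10⁵ × 0.94 / (4 × 5.67×10⁻⁸)]^(1/4) = (2.61×10¹²)^(1/4) = 1270 K.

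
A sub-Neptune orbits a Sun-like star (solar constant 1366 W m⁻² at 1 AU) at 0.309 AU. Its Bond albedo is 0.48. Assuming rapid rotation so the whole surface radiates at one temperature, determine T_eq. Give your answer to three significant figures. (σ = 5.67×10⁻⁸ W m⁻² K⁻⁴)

T_eq ≈ 426 K

Flux at 0.309 AU: S = 1366/0.309² = 1.43×10⁴ W m⁻².
Energy balance: absorbed = emitted ⇒ πR²·S(1−A) = 4πR²·σT_eq⁴, so T_eq⁴ = S(1−A)/(4σ).
T_eq = [1.43×10⁴ × 0.52 / (4 × 5.67×10⁻⁸)]^(1/4) = (3.28×10¹⁰)^(1/4) = 426 K.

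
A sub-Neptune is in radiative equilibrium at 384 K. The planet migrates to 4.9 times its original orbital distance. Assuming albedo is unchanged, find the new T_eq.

T_eq ≈ 173 K

T_eq ∝ L^(1/4) · d^(−1/2).
T′ = 384 / 4.9^(1/2) = 173 K.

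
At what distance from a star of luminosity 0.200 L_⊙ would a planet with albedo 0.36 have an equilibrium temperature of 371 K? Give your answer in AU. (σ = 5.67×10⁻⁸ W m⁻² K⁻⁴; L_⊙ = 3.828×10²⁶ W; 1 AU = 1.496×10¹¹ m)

L = 0.200 × 3.828×10²⁶ = 7.66×10²⁵ W.
From T_eq⁴ = L(1−A)/(16πσd²): d = √[L(1−A)/(16πσT_eq⁴)].
d = √[7.66×10²⁵ × 0.64 / (16π × 5.67×10⁻⁸ × (371)⁴)] = 3.01×10¹⁰ m = 0.201 AU.

d ≈ 0.201 AU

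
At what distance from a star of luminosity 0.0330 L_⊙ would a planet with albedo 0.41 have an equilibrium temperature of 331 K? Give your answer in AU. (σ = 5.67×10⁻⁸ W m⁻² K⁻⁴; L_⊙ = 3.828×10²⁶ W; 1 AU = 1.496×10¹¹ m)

d ≈ 0.0987 AU

L = 0.0330 × 3.828×10²⁶ = 1.26×10²⁵ W.
From T_eq⁴ = L(1−A)/(16πσd²): d = √[L(1−A)/(16πσT_eq⁴)].
d = √[1.26×10²⁵ × 0.59 / (16π × 5.67×10⁻⁸ × (331)⁴)] = 1.48×10¹⁰ m = 0.0987 AU.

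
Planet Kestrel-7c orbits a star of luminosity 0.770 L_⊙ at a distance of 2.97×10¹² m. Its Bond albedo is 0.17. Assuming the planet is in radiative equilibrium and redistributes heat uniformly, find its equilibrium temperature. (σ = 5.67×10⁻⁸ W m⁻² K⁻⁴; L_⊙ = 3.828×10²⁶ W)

L = 0.770 × 3.828×10²⁶ = 2.95×10²⁶ W.
Flux: S = L/(4πd²) = 2.95×10²⁶/(4π×(2.97×10¹²)²) = 2.66 W m⁻².
Energy balance: absorbed = emitted ⇒ πR²·S(1−A) = 4πR²·σT_eq⁴, so T_eq⁴ = S(1−A)/(4σ).
T_eq = [2.66 × 0.83 / (4 × 5.67×10⁻⁸)]^(1/4) = (9.73×10⁶)^(1/4) = 55.9 K.

T_eq ≈ 55.9 K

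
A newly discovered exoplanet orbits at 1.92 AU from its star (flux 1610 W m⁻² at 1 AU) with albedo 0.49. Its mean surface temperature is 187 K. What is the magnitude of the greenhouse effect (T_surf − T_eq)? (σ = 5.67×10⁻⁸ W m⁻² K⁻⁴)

S = 1610/1.92² = 436.7 W m⁻².
T_eq = [S(1−A)/(4σ)]^(1/4) = [436.7×0.51/(4×5.67×10⁻⁸)]^(1/4) = 177.0 K.
ΔT = T_surf − T_eq = 187 − 177.0.

ΔT ≈ 10.0 K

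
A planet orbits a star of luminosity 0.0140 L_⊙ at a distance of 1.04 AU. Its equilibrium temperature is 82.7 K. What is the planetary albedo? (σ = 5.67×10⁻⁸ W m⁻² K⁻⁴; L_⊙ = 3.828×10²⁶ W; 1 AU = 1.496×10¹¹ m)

A ≈ 0.40

d = 1.04 AU = 1.56×10¹¹ m.
L = 0.0140 × 3.828×10²⁶ = 5.36×10²⁴ W.
Flux: S = L/(4πd²) = 5.36×10²⁴/(4π×(1.56×10¹¹)²) = 17.6 W m⁻².
From T_eq⁴ = S(1−A)/(4σ): 1−A = 4σT_eq⁴/S.
1−A = 4 × 5.67×10⁻⁸ × (82.7)⁴ / 17.6 = 0.602.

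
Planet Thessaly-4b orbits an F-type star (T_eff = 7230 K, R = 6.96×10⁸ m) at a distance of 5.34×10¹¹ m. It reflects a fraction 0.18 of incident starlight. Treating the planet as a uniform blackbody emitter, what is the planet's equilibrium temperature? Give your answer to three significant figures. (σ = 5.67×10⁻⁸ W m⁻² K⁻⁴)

T_eq ≈ 176 K

L = 4πR_⋆²σT_⋆⁴ = 4π(6.96×10⁸)² × 5.67×10⁻⁸ × (7230)⁴ = 9.43×10²⁶ W.
S = L/(4πd²) = 263 W m⁻².
Energy balance: absorbed = emitted ⇒ πR²·S(1−A) = 4πR²·σT_eq⁴, so T_eq⁴ = S(1−A)/(4σ).
T_eq = [263 × 0.82 / (4 × 5.67×10⁻⁸)]^(1/4) = (9.52×10⁸)^(1/4) = 176 K.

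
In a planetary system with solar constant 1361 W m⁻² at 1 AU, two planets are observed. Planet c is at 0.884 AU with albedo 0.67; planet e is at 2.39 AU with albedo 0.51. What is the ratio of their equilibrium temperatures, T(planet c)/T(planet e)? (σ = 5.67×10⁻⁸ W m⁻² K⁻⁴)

T₁/T₂ ≈ 1.490

T_eq = [S₀(1−A)/(4σd²)]^(1/4), so T ∝ (1−A)^(1/4) / √d.
T₁ = [1361×0.33/(4×5.67×10⁻⁸×0.884²)]^(1/4) = 224.37 K.
T₂ = [1361×0.49/(4×5.67×10⁻⁸×2.39²)]^(1/4) = 150.63 K.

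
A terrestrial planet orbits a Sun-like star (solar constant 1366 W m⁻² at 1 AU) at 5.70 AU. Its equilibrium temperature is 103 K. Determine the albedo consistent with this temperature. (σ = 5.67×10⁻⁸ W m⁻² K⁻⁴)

Flux at 5.70 AU: S = 1366/5.70² = 42.0 W m⁻².
From T_eq⁴ = S(1−A)/(4σ): 1−A = 4σT_eq⁴/S.
1−A = 4 × 5.67×10⁻⁸ × (103)⁴ / 42.0 = 0.607.

A ≈ 0.39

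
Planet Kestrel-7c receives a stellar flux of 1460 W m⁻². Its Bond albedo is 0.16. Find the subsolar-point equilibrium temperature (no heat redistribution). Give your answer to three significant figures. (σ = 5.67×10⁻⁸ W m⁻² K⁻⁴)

At the subsolar point the surface absorbs S(1−A) and emits σT⁴ per unit area — no factor of 4, since only the local patch is in balance.
T = [1460 × 0.84 / 5.67×10⁻⁸]^(1/4) = (2.16×10¹⁰)^(1/4) = 383 K.

T_ss ≈ 383 K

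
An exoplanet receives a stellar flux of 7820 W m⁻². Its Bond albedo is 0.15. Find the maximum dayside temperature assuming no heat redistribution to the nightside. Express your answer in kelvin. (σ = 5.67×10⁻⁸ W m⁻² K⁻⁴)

With no redistribution each surface element balances locally: S(1−A) = σT⁴.
T = [7820 × 0.85 / 5.67×10⁻⁸]^(1/4) = (1.17×10¹¹)^(1/4) = 585 K.

T_ss ≈ 585 K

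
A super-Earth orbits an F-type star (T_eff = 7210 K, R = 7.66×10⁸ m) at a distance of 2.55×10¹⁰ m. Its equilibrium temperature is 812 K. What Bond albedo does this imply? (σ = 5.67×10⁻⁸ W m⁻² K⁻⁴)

A ≈ 0.29

L = 4πR_⋆²σT_⋆⁴ = 4π(7.66×10⁸)² × 5.67×10⁻⁸ × (7210)⁴ = 1.13×10²⁷ W.
S = L/(4πd²) = 1.38×10⁵ W m⁻².
From T_eq⁴ = S(1−A)/(4σ): 1−A = 4σT_eq⁴/S.
1−A = 4 × 5.67×10⁻⁸ × (812)⁴ / 1.38×10⁵ = 0.713.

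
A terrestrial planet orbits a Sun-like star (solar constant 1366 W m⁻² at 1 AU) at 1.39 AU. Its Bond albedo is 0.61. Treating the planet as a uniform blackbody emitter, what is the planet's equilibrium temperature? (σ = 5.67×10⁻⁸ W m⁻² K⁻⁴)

T_eq ≈ 187 K

Flux at 1.39 AU: S = 1366/1.39² = 707 W m⁻².
Energy balance: absorbed = emitted ⇒ πR²·S(1−A) = 4πR²·σT_eq⁴, so T_eq⁴ = S(1−A)/(4σ).
T_eq = [707 × 0.39 / (4 × 5.67×10⁻⁸)]^(1/4) = (1.22×10⁹)^(1/4) = 187 K.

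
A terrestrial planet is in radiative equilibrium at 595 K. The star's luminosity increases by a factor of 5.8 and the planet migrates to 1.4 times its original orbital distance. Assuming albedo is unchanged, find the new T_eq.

T_eq ∝ L^(1/4) · d^(−1/2).
T′ = 595 × 5.8^(1/4) / 1.4^(1/2) = 780 K.

T_eq ≈ 780 K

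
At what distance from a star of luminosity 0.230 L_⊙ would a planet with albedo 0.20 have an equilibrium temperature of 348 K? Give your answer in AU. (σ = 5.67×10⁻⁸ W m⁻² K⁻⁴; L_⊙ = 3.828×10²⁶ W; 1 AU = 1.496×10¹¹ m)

d ≈ 0.274 AU

L = 0.230 × 3.828×10²⁶ = 8.80×10²⁵ W.
From T_eq⁴ = L(1−A)/(16πσd²): d = √[L(1−A)/(16πσT_eq⁴)].
d = √[8.80×10²⁵ × 0.80 / (16π × 5.67×10⁻⁸ × (348)⁴)] = 4.10×10¹⁰ m = 0.274 AU.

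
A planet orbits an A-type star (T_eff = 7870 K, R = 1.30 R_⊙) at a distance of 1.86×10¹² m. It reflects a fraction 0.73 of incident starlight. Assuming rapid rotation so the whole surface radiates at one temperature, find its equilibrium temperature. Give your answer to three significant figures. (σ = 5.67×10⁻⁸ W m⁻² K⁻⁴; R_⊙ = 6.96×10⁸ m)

T_eq ≈ 88.5 K

R_⋆ = 1.30 × 6.96×10⁸ = 9.05×10⁸ m.
L = 4πR_⋆²σT_⋆⁴ = 4π(9.05×10⁸)² × 5.67×10⁻⁸ × (7870)⁴ = 2.24×10²⁷ W.
S = L/(4πd²) = 51.5 W m⁻².
Energy balance: absorbed = emitted ⇒ πR²·S(1−A) = 4πR²·σT_eq⁴, so T_eq⁴ = S(1−A)/(4σ).
T_eq = [51.5 × 0.27 / (4 × 5.67×10⁻⁸)]^(1/4) = (6.13×10⁷)^(1/4) = 88.5 K.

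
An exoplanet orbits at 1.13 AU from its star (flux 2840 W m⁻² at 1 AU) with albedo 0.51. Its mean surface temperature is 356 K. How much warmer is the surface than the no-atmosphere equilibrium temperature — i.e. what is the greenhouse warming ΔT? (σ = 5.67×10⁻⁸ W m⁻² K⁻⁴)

ΔT ≈ 92.7 K

S = 2840/1.13² = 2224 W m⁻².
T_eq = [S(1−A)/(4σ)]^(1/4) = [2224×0.49/(4×5.67×10⁻⁸)]^(1/4) = 263.3 K.
ΔT = T_surf − T_eq = 356 − 263.3.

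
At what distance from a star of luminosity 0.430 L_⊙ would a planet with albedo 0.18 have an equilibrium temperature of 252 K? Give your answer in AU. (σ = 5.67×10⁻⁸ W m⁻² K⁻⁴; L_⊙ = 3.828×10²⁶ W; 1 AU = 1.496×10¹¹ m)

d ≈ 0.724 AU

L = 0.430 × 3.828×10²⁶ = 1.65×10²⁶ W.
From T_eq⁴ = L(1−A)/(16πσd²): d = √[L(1−A)/(16πσT_eq⁴)].
d = √[1.65×10²⁶ × 0.82 / (16π × 5.67×10⁻⁸ × (252)⁴)] = 1.08×10¹¹ m = 0.724 AU.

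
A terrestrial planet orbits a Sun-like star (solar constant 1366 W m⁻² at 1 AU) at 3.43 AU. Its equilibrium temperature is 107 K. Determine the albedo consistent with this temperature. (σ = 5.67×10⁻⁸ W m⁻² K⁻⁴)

Flux at 3.43 AU: S = 1366/3.43² = 116 W m⁻².
From T_eq⁴ = S(1−A)/(4σ): 1−A = 4σT_eq⁴/S.
1−A = 4 × 5.67×10⁻⁸ × (107)⁴ / 116 = 0.256.

A ≈ 0.74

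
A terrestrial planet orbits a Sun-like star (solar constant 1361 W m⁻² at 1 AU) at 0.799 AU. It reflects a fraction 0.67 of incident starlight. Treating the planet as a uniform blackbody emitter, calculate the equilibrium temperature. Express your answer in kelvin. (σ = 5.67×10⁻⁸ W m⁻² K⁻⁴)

Flux at 0.799 AU: S = 1361/0.799² = 2130 W m⁻².
Energy balance: absorbed = emitted ⇒ πR²·S(1−A) = 4πR²·σT_eq⁴, so T_eq⁴ = S(1−A)/(4σ).
T_eq = [2130 × 0.33 / (4 × 5.67×10⁻⁸)]^(1/4) = (3.10×10⁹)^(1/4) = 236 K.

T_eq ≈ 236 K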